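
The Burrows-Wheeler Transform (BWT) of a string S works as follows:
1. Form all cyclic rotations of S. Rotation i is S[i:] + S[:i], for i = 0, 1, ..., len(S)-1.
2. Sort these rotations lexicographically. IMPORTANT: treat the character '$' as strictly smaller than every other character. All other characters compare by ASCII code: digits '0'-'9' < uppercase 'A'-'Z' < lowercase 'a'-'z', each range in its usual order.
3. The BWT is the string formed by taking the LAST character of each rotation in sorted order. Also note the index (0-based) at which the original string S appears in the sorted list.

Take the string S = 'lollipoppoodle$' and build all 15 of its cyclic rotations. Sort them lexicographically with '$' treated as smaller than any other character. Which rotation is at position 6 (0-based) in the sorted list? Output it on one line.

All 15 rotations (rotation i = S[i:]+S[:i]):
  rot[0] = lollipoppoodle$
  rot[1] = ollipoppoodle$l
  rot[2] = llipoppoodle$lo
  rot[3] = lipoppoodle$lol
  rot[4] = ipoppoodle$loll
  rot[5] = poppoodle$lolli
  rot[6] = oppoodle$lollip
  rot[7] = ppoodle$lollipo
  rot[8] = poodle$lollipop
  rot[9] = oodle$lollipopp
  rot[10] = odle$lollipoppo
  rot[11] = dle$lollipoppoo
  rot[12] = le$lollipoppood
  rot[13] = e$lollipoppoodl
  rot[14] = $lollipoppoodle
Sorted (with $ < everything):
  sorted[0] = $lollipoppoodle
  sorted[1] = dle$lollipoppoo
  sorted[2] = e$lollipoppoodl
  sorted[3] = ipoppoodle$loll
  sorted[4] = le$lollipoppood
  sorted[5] = lipoppoodle$lol
  sorted[6] = llipoppoodle$lo
  sorted[7] = lollipoppoodle$
  sorted[8] = odle$lollipoppo
  sorted[9] = ollipoppoodle$l
  sorted[10] = oodle$lollipopp
  sorted[11] = oppoodle$lollip
  sorted[12] = poodle$lollipop
  sorted[13] = poppoodle$lolli
  sorted[14] = ppoodle$lollipo
sorted[6] = llipoppoodle$lo

Answer: llipoppoodle$lo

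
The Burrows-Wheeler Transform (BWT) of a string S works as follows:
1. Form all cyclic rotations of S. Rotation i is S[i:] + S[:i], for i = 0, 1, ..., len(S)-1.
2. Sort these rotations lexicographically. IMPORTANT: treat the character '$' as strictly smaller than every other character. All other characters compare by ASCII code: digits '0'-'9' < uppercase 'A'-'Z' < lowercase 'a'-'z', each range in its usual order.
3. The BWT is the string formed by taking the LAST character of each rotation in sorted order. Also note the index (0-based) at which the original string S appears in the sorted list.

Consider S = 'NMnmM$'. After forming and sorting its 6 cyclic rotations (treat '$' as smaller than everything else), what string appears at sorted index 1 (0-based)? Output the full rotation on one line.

All 6 rotations (rotation i = S[i:]+S[:i]):
  rot[0] = NMnmM$
  rot[1] = MnmM$N
  rot[2] = nmM$NM
  rot[3] = mM$NMn
  rot[4] = M$NMnm
  rot[5] = $NMnmM
Sorted (with $ < everything):
  sorted[0] = $NMnmM
  sorted[1] = M$NMnm
  sorted[2] = MnmM$N
  sorted[3] = NMnmM$
  sorted[4] = mM$NMn
  sorted[5] = nmM$NM
sorted[1] = M$NMnm

Answer: M$NMnm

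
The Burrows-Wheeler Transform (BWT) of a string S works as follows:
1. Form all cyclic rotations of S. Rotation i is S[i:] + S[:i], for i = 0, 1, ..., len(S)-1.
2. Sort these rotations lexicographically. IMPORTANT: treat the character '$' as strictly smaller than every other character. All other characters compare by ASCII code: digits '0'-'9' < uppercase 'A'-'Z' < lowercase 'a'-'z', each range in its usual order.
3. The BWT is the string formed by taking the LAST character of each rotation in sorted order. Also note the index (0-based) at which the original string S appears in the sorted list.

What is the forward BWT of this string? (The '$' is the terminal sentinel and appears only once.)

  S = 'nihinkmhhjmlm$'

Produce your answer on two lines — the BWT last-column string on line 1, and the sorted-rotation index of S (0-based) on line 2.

All 14 rotations (rotation i = S[i:]+S[:i]):
  rot[0] = nihinkmhhjmlm$
  rot[1] = ihinkmhhjmlm$n
  rot[2] = hinkmhhjmlm$ni
  rot[3] = inkmhhjmlm$nih
  rot[4] = nkmhhjmlm$nihi
  rot[5] = kmhhjmlm$nihin
  rot[6] = mhhjmlm$nihink
  rot[7] = hhjmlm$nihinkm
  rot[8] = hjmlm$nihinkmh
  rot[9] = jmlm$nihinkmhh
  rot[10] = mlm$nihinkmhhj
  rot[11] = lm$nihinkmhhjm
  rot[12] = m$nihinkmhhjml
  rot[13] = $nihinkmhhjmlm
Sorted (with $ < everything):
  sorted[0] = $nihinkmhhjmlm  (last char: 'm')
  sorted[1] = hhjmlm$nihinkm  (last char: 'm')
  sorted[2] = hinkmhhjmlm$ni  (last char: 'i')
  sorted[3] = hjmlm$nihinkmh  (last char: 'h')
  sorted[4] = ihinkmhhjmlm$n  (last char: 'n')
  sorted[5] = inkmhhjmlm$nih  (last char: 'h')
  sorted[6] = jmlm$nihinkmhh  (last char: 'h')
  sorted[7] = kmhhjmlm$nihin  (last char: 'n')
  sorted[8] = lm$nihinkmhhjm  (last char: 'm')
  sorted[9] = m$nihinkmhhjml  (last char: 'l')
  sorted[10] = mhhjmlm$nihink  (last char: 'k')
  sorted[11] = mlm$nihinkmhhj  (last char: 'j')
  sorted[12] = nihinkmhhjmlm$  (last char: '$')
  sorted[13] = nkmhhjmlm$nihi  (last char: 'i')
Last column: mmihnhhnmlkj$i
Original string S is at sorted index 12

Answer: mmihnhhnmlkj$i
12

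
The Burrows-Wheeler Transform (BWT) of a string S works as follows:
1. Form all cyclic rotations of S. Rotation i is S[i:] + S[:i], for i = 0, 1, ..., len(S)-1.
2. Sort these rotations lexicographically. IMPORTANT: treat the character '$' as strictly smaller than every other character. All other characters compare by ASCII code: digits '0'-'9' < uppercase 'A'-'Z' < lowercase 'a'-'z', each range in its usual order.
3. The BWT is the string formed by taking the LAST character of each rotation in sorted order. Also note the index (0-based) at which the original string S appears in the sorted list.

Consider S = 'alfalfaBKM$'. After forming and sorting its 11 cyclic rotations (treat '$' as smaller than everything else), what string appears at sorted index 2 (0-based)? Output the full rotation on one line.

Answer: KM$alfalfaB

Derivation:
All 11 rotations (rotation i = S[i:]+S[:i]):
  rot[0] = alfalfaBKM$
  rot[1] = lfalfaBKM$a
  rot[2] = falfaBKM$al
  rot[3] = alfaBKM$alf
  rot[4] = lfaBKM$alfa
  rot[5] = faBKM$alfal
  rot[6] = aBKM$alfalf
  rot[7] = BKM$alfalfa
  rot[8] = KM$alfalfaB
  rot[9] = M$alfalfaBK
  rot[10] = $alfalfaBKM
Sorted (with $ < everything):
  sorted[0] = $alfalfaBKM
  sorted[1] = BKM$alfalfa
  sorted[2] = KM$alfalfaB
  sorted[3] = M$alfalfaBK
  sorted[4] = aBKM$alfalf
  sorted[5] = alfaBKM$alf
  sorted[6] = alfalfaBKM$
  sorted[7] = faBKM$alfal
  sorted[8] = falfaBKM$al
  sorted[9] = lfaBKM$alfa
  sorted[10] = lfalfaBKM$a
sorted[2] = KM$alfalfaB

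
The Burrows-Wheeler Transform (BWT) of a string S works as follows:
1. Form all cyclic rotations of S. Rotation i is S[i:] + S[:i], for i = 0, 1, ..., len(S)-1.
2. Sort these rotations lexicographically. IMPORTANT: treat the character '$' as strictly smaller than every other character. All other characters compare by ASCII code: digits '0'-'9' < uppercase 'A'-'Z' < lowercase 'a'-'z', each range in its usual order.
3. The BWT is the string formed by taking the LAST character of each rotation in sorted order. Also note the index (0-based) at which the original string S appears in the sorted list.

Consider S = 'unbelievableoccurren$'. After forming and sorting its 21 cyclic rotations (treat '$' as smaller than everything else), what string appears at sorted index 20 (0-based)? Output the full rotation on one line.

Answer: vableoccurren$unbelie

Derivation:
All 21 rotations (rotation i = S[i:]+S[:i]):
  rot[0] = unbelievableoccurren$
  rot[1] = nbelievableoccurren$u
  rot[2] = believableoccurren$un
  rot[3] = elievableoccurren$unb
  rot[4] = lievableoccurren$unbe
  rot[5] = ievableoccurren$unbel
  rot[6] = evableoccurren$unbeli
  rot[7] = vableoccurren$unbelie
  rot[8] = ableoccurren$unbeliev
  rot[9] = bleoccurren$unbelieva
  rot[10] = leoccurren$unbelievab
  rot[11] = eoccurren$unbelievabl
  rot[12] = occurren$unbelievable
  rot[13] = ccurren$unbelievableo
  rot[14] = curren$unbelievableoc
  rot[15] = urren$unbelievableocc
  rot[16] = rren$unbelievableoccu
  rot[17] = ren$unbelievableoccur
  rot[18] = en$unbelievableoccurr
  rot[19] = n$unbelievableoccurre
  rot[20] = $unbelievableoccurren
Sorted (with $ < everything):
  sorted[0] = $unbelievableoccurren
  sorted[1] = ableoccurren$unbeliev
  sorted[2] = believableoccurren$un
  sorted[3] = bleoccurren$unbelieva
  sorted[4] = ccurren$unbelievableo
  sorted[5] = curren$unbelievableoc
  sorted[6] = elievableoccurren$unb
  sorted[7] = en$unbelievableoccurr
  sorted[8] = eoccurren$unbelievabl
  sorted[9] = evableoccurren$unbeli
  sorted[10] = ievableoccurren$unbel
  sorted[11] = leoccurren$unbelievab
  sorted[12] = lievableoccurren$unbe
  sorted[13] = n$unbelievableoccurre
  sorted[14] = nbelievableoccurren$u
  sorted[15] = occurren$unbelievable
  sorted[16] = ren$unbelievableoccur
  sorted[17] = rren$unbelievableoccu
  sorted[18] = unbelievableoccurren$
  sorted[19] = urren$unbelievableocc
  sorted[20] = vableoccurren$unbelie
sorted[20] = vableoccurren$unbelie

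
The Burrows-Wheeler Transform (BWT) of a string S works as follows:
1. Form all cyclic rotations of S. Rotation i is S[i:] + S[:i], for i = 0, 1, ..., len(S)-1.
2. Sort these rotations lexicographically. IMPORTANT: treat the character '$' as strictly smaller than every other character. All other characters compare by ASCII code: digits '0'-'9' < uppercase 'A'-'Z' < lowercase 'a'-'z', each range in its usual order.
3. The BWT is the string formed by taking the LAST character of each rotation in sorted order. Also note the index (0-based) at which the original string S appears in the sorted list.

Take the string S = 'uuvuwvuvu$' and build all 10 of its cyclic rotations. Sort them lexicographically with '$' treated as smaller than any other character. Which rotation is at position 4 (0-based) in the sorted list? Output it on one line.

All 10 rotations (rotation i = S[i:]+S[:i]):
  rot[0] = uuvuwvuvu$
  rot[1] = uvuwvuvu$u
  rot[2] = vuwvuvu$uu
  rot[3] = uwvuvu$uuv
  rot[4] = wvuvu$uuvu
  rot[5] = vuvu$uuvuw
  rot[6] = uvu$uuvuwv
  rot[7] = vu$uuvuwvu
  rot[8] = u$uuvuwvuv
  rot[9] = $uuvuwvuvu
Sorted (with $ < everything):
  sorted[0] = $uuvuwvuvu
  sorted[1] = u$uuvuwvuv
  sorted[2] = uuvuwvuvu$
  sorted[3] = uvu$uuvuwv
  sorted[4] = uvuwvuvu$u
  sorted[5] = uwvuvu$uuv
  sorted[6] = vu$uuvuwvu
  sorted[7] = vuvu$uuvuw
  sorted[8] = vuwvuvu$uu
  sorted[9] = wvuvu$uuvu
sorted[4] = uvuwvuvu$u

Answer: uvuwvuvu$u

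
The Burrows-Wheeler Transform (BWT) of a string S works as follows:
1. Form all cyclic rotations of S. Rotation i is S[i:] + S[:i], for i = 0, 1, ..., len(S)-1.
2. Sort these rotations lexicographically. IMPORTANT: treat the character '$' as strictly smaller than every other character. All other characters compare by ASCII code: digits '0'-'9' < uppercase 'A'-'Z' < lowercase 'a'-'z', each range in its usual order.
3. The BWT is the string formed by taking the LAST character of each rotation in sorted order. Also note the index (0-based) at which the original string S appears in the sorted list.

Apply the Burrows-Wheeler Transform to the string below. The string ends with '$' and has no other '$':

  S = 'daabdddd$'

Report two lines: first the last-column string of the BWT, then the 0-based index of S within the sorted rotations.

All 9 rotations (rotation i = S[i:]+S[:i]):
  rot[0] = daabdddd$
  rot[1] = aabdddd$d
  rot[2] = abdddd$da
  rot[3] = bdddd$daa
  rot[4] = dddd$daab
  rot[5] = ddd$daabd
  rot[6] = dd$daabdd
  rot[7] = d$daabddd
  rot[8] = $daabdddd
Sorted (with $ < everything):
  sorted[0] = $daabdddd  (last char: 'd')
  sorted[1] = aabdddd$d  (last char: 'd')
  sorted[2] = abdddd$da  (last char: 'a')
  sorted[3] = bdddd$daa  (last char: 'a')
  sorted[4] = d$daabddd  (last char: 'd')
  sorted[5] = daabdddd$  (last char: '$')
  sorted[6] = dd$daabdd  (last char: 'd')
  sorted[7] = ddd$daabd  (last char: 'd')
  sorted[8] = dddd$daab  (last char: 'b')
Last column: ddaad$ddb
Original string S is at sorted index 5

Answer: ddaad$ddb
5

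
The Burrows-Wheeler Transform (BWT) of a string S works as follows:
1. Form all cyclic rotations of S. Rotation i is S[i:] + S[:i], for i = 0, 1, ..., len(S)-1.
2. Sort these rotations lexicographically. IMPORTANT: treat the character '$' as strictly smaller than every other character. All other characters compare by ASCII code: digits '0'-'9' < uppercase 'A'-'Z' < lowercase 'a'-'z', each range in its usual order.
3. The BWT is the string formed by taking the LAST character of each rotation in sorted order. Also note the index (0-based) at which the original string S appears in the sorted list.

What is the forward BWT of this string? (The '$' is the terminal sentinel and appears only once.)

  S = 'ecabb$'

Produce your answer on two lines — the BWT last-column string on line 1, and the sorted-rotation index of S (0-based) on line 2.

All 6 rotations (rotation i = S[i:]+S[:i]):
  rot[0] = ecabb$
  rot[1] = cabb$e
  rot[2] = abb$ec
  rot[3] = bb$eca
  rot[4] = b$ecab
  rot[5] = $ecabb
Sorted (with $ < everything):
  sorted[0] = $ecabb  (last char: 'b')
  sorted[1] = abb$ec  (last char: 'c')
  sorted[2] = b$ecab  (last char: 'b')
  sorted[3] = bb$eca  (last char: 'a')
  sorted[4] = cabb$e  (last char: 'e')
  sorted[5] = ecabb$  (last char: '$')
Last column: bcbae$
Original string S is at sorted index 5

Answer: bcbae$
5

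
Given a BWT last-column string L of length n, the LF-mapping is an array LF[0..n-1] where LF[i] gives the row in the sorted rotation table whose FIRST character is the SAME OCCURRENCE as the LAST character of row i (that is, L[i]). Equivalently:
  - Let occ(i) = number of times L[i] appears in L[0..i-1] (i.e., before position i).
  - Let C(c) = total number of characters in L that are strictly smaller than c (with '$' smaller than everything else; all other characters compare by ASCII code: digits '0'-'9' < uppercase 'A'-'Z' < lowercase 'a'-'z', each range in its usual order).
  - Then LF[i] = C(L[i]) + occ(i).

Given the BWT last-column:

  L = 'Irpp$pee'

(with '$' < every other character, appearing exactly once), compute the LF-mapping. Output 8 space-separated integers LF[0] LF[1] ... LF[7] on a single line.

Char counts: '$':1, 'I':1, 'e':2, 'p':3, 'r':1
C (first-col start): C('$')=0, C('I')=1, C('e')=2, C('p')=4, C('r')=7
L[0]='I': occ=0, LF[0]=C('I')+0=1+0=1
L[1]='r': occ=0, LF[1]=C('r')+0=7+0=7
L[2]='p': occ=0, LF[2]=C('p')+0=4+0=4
L[3]='p': occ=1, LF[3]=C('p')+1=4+1=5
L[4]='$': occ=0, LF[4]=C('$')+0=0+0=0
L[5]='p': occ=2, LF[5]=C('p')+2=4+2=6
L[6]='e': occ=0, LF[6]=C('e')+0=2+0=2
L[7]='e': occ=1, LF[7]=C('e')+1=2+1=3

Answer: 1 7 4 5 0 6 2 3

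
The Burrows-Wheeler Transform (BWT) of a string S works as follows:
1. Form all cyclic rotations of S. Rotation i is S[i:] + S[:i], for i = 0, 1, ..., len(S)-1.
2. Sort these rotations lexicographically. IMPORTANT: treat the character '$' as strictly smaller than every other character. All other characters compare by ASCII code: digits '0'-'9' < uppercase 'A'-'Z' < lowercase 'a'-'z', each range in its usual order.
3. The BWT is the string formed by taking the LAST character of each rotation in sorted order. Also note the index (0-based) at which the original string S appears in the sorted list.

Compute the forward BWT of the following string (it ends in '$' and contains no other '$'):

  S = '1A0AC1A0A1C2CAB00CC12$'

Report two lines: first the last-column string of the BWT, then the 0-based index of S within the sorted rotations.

Answer: 2BAA0CC$A1C110C0ACA120
7

Derivation:
All 22 rotations (rotation i = S[i:]+S[:i]):
  rot[0] = 1A0AC1A0A1C2CAB00CC12$
  rot[1] = A0AC1A0A1C2CAB00CC12$1
  rot[2] = 0AC1A0A1C2CAB00CC12$1A
  rot[3] = AC1A0A1C2CAB00CC12$1A0
  rot[4] = C1A0A1C2CAB00CC12$1A0A
  rot[5] = 1A0A1C2CAB00CC12$1A0AC
  rot[6] = A0A1C2CAB00CC12$1A0AC1
  rot[7] = 0A1C2CAB00CC12$1A0AC1A
  rot[8] = A1C2CAB00CC12$1A0AC1A0
  rot[9] = 1C2CAB00CC12$1A0AC1A0A
  rot[10] = C2CAB00CC12$1A0AC1A0A1
  rot[11] = 2CAB00CC12$1A0AC1A0A1C
  rot[12] = CAB00CC12$1A0AC1A0A1C2
  rot[13] = AB00CC12$1A0AC1A0A1C2C
  rot[14] = B00CC12$1A0AC1A0A1C2CA
  rot[15] = 00CC12$1A0AC1A0A1C2CAB
  rot[16] = 0CC12$1A0AC1A0A1C2CAB0
  rot[17] = CC12$1A0AC1A0A1C2CAB00
  rot[18] = C12$1A0AC1A0A1C2CAB00C
  rot[19] = 12$1A0AC1A0A1C2CAB00CC
  rot[20] = 2$1A0AC1A0A1C2CAB00CC1
  rot[21] = $1A0AC1A0A1C2CAB00CC12
Sorted (with $ < everything):
  sorted[0] = $1A0AC1A0A1C2CAB00CC12  (last char: '2')
  sorted[1] = 00CC12$1A0AC1A0A1C2CAB  (last char: 'B')
  sorted[2] = 0A1C2CAB00CC12$1A0AC1A  (last char: 'A')
  sorted[3] = 0AC1A0A1C2CAB00CC12$1A  (last char: 'A')
  sorted[4] = 0CC12$1A0AC1A0A1C2CAB0  (last char: '0')
  sorted[5] = 12$1A0AC1A0A1C2CAB00CC  (last char: 'C')
  sorted[6] = 1A0A1C2CAB00CC12$1A0AC  (last char: 'C')
  sorted[7] = 1A0AC1A0A1C2CAB00CC12$  (last char: '$')
  sorted[8] = 1C2CAB00CC12$1A0AC1A0A  (last char: 'A')
  sorted[9] = 2$1A0AC1A0A1C2CAB00CC1  (last char: '1')
  sorted[10] = 2CAB00CC12$1A0AC1A0A1C  (last char: 'C')
  sorted[11] = A0A1C2CAB00CC12$1A0AC1  (last char: '1')
  sorted[12] = A0AC1A0A1C2CAB00CC12$1  (last char: '1')
  sorted[13] = A1C2CAB00CC12$1A0AC1A0  (last char: '0')
  sorted[14] = AB00CC12$1A0AC1A0A1C2C  (last char: 'C')
  sorted[15] = AC1A0A1C2CAB00CC12$1A0  (last char: '0')
  sorted[16] = B00CC12$1A0AC1A0A1C2CA  (last char: 'A')
  sorted[17] = C12$1A0AC1A0A1C2CAB00C  (last char: 'C')
  sorted[18] = C1A0A1C2CAB00CC12$1A0A  (last char: 'A')
  sorted[19] = C2CAB00CC12$1A0AC1A0A1  (last char: '1')
  sorted[20] = CAB00CC12$1A0AC1A0A1C2  (last char: '2')
  sorted[21] = CC12$1A0AC1A0A1C2CAB00  (last char: '0')
Last column: 2BAA0CC$A1C110C0ACA120
Original string S is at sorted index 7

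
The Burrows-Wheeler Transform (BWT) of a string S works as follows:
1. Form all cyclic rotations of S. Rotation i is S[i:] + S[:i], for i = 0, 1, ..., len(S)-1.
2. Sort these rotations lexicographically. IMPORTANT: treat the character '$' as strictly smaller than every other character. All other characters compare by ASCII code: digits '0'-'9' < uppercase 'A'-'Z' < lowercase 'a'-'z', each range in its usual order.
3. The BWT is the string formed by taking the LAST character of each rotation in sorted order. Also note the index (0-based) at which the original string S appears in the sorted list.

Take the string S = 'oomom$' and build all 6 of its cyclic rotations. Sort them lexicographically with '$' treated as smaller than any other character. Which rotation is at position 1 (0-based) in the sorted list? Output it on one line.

All 6 rotations (rotation i = S[i:]+S[:i]):
  rot[0] = oomom$
  rot[1] = omom$o
  rot[2] = mom$oo
  rot[3] = om$oom
  rot[4] = m$oomo
  rot[5] = $oomom
Sorted (with $ < everything):
  sorted[0] = $oomom
  sorted[1] = m$oomo
  sorted[2] = mom$oo
  sorted[3] = om$oom
  sorted[4] = omom$o
  sorted[5] = oomom$
sorted[1] = m$oomo

Answer: m$oomo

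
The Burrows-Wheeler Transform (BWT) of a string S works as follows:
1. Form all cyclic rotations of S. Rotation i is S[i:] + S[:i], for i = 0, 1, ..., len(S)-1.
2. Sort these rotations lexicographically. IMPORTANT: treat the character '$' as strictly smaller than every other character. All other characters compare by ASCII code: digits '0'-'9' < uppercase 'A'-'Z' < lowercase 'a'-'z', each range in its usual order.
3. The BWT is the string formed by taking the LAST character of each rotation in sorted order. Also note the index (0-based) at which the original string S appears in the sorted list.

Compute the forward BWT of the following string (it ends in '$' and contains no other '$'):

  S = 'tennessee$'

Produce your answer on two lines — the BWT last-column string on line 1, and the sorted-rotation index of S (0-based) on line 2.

Answer: eestnnese$
9

Derivation:
All 10 rotations (rotation i = S[i:]+S[:i]):
  rot[0] = tennessee$
  rot[1] = ennessee$t
  rot[2] = nnessee$te
  rot[3] = nessee$ten
  rot[4] = essee$tenn
  rot[5] = ssee$tenne
  rot[6] = see$tennes
  rot[7] = ee$tenness
  rot[8] = e$tennesse
  rot[9] = $tennessee
Sorted (with $ < everything):
  sorted[0] = $tennessee  (last char: 'e')
  sorted[1] = e$tennesse  (last char: 'e')
  sorted[2] = ee$tenness  (last char: 's')
  sorted[3] = ennessee$t  (last char: 't')
  sorted[4] = essee$tenn  (last char: 'n')
  sorted[5] = nessee$ten  (last char: 'n')
  sorted[6] = nnessee$te  (last char: 'e')
  sorted[7] = see$tennes  (last char: 's')
  sorted[8] = ssee$tenne  (last char: 'e')
  sorted[9] = tennessee$  (last char: '$')
Last column: eestnnese$
Original string S is at sorted index 9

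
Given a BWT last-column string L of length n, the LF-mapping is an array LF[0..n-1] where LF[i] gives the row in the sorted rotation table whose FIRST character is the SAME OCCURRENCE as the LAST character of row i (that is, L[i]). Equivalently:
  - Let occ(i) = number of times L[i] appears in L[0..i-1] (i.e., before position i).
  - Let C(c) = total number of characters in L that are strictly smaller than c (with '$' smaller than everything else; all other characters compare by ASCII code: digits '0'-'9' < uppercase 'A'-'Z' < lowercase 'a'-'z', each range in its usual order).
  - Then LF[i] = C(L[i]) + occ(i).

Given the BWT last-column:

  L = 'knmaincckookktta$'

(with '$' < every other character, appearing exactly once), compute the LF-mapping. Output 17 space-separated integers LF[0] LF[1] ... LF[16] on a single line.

Answer: 6 11 10 1 5 12 3 4 7 13 14 8 9 15 16 2 0

Derivation:
Char counts: '$':1, 'a':2, 'c':2, 'i':1, 'k':4, 'm':1, 'n':2, 'o':2, 't':2
C (first-col start): C('$')=0, C('a')=1, C('c')=3, C('i')=5, C('k')=6, C('m')=10, C('n')=11, C('o')=13, C('t')=15
L[0]='k': occ=0, LF[0]=C('k')+0=6+0=6
L[1]='n': occ=0, LF[1]=C('n')+0=11+0=11
L[2]='m': occ=0, LF[2]=C('m')+0=10+0=10
L[3]='a': occ=0, LF[3]=C('a')+0=1+0=1
L[4]='i': occ=0, LF[4]=C('i')+0=5+0=5
L[5]='n': occ=1, LF[5]=C('n')+1=11+1=12
L[6]='c': occ=0, LF[6]=C('c')+0=3+0=3
L[7]='c': occ=1, LF[7]=C('c')+1=3+1=4
L[8]='k': occ=1, LF[8]=C('k')+1=6+1=7
L[9]='o': occ=0, LF[9]=C('o')+0=13+0=13
L[10]='o': occ=1, LF[10]=C('o')+1=13+1=14
L[11]='k': occ=2, LF[11]=C('k')+2=6+2=8
L[12]='k': occ=3, LF[12]=C('k')+3=6+3=9
L[13]='t': occ=0, LF[13]=C('t')+0=15+0=15
L[14]='t': occ=1, LF[14]=C('t')+1=15+1=16
L[15]='a': occ=1, LF[15]=C('a')+1=1+1=2
L[16]='$': occ=0, LF[16]=C('$')+0=0+0=0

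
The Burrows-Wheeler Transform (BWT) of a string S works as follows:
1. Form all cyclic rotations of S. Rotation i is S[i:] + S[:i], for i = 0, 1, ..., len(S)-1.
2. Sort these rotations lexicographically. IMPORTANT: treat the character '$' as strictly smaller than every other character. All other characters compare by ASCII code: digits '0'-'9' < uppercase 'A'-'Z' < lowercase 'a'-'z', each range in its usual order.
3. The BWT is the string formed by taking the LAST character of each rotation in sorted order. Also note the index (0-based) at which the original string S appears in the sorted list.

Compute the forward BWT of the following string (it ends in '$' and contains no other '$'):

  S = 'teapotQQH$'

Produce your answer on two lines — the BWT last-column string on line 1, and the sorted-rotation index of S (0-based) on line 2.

Answer: HQQtetpao$
9

Derivation:
All 10 rotations (rotation i = S[i:]+S[:i]):
  rot[0] = teapotQQH$
  rot[1] = eapotQQH$t
  rot[2] = apotQQH$te
  rot[3] = potQQH$tea
  rot[4] = otQQH$teap
  rot[5] = tQQH$teapo
  rot[6] = QQH$teapot
  rot[7] = QH$teapotQ
  rot[8] = H$teapotQQ
  rot[9] = $teapotQQH
Sorted (with $ < everything):
  sorted[0] = $teapotQQH  (last char: 'H')
  sorted[1] = H$teapotQQ  (last char: 'Q')
  sorted[2] = QH$teapotQ  (last char: 'Q')
  sorted[3] = QQH$teapot  (last char: 't')
  sorted[4] = apotQQH$te  (last char: 'e')
  sorted[5] = eapotQQH$t  (last char: 't')
  sorted[6] = otQQH$teap  (last char: 'p')
  sorted[7] = potQQH$tea  (last char: 'a')
  sorted[8] = tQQH$teapo  (last char: 'o')
  sorted[9] = teapotQQH$  (last char: '$')
Last column: HQQtetpao$
Original string S is at sorted index 9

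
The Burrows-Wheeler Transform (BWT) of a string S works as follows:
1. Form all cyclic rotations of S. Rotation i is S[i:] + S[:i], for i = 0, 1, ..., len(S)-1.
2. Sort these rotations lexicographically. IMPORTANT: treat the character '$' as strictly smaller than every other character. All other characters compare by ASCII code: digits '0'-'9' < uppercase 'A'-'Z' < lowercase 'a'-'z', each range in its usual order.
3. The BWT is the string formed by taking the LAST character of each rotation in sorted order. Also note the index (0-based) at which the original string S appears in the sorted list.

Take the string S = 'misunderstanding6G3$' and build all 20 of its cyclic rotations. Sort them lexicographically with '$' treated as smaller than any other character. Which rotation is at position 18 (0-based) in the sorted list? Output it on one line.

Answer: tanding6G3$misunders

Derivation:
All 20 rotations (rotation i = S[i:]+S[:i]):
  rot[0] = misunderstanding6G3$
  rot[1] = isunderstanding6G3$m
  rot[2] = sunderstanding6G3$mi
  rot[3] = understanding6G3$mis
  rot[4] = nderstanding6G3$misu
  rot[5] = derstanding6G3$misun
  rot[6] = erstanding6G3$misund
  rot[7] = rstanding6G3$misunde
  rot[8] = standing6G3$misunder
  rot[9] = tanding6G3$misunders
  rot[10] = anding6G3$misunderst
  rot[11] = nding6G3$misundersta
  rot[12] = ding6G3$misunderstan
  rot[13] = ing6G3$misunderstand
  rot[14] = ng6G3$misunderstandi
  rot[15] = g6G3$misunderstandin
  rot[16] = 6G3$misunderstanding
  rot[17] = G3$misunderstanding6
  rot[18] = 3$misunderstanding6G
  rot[19] = $misunderstanding6G3
Sorted (with $ < everything):
  sorted[0] = $misunderstanding6G3
  sorted[1] = 3$misunderstanding6G
  sorted[2] = 6G3$misunderstanding
  sorted[3] = G3$misunderstanding6
  sorted[4] = anding6G3$misunderst
  sorted[5] = derstanding6G3$misun
  sorted[6] = ding6G3$misunderstan
  sorted[7] = erstanding6G3$misund
  sorted[8] = g6G3$misunderstandin
  sorted[9] = ing6G3$misunderstand
  sorted[10] = isunderstanding6G3$m
  sorted[11] = misunderstanding6G3$
  sorted[12] = nderstanding6G3$misu
  sorted[13] = nding6G3$misundersta
  sorted[14] = ng6G3$misunderstandi
  sorted[15] = rstanding6G3$misunde
  sorted[16] = standing6G3$misunder
  sorted[17] = sunderstanding6G3$mi
  sorted[18] = tanding6G3$misunders
  sorted[19] = understanding6G3$mis
sorted[18] = tanding6G3$misunders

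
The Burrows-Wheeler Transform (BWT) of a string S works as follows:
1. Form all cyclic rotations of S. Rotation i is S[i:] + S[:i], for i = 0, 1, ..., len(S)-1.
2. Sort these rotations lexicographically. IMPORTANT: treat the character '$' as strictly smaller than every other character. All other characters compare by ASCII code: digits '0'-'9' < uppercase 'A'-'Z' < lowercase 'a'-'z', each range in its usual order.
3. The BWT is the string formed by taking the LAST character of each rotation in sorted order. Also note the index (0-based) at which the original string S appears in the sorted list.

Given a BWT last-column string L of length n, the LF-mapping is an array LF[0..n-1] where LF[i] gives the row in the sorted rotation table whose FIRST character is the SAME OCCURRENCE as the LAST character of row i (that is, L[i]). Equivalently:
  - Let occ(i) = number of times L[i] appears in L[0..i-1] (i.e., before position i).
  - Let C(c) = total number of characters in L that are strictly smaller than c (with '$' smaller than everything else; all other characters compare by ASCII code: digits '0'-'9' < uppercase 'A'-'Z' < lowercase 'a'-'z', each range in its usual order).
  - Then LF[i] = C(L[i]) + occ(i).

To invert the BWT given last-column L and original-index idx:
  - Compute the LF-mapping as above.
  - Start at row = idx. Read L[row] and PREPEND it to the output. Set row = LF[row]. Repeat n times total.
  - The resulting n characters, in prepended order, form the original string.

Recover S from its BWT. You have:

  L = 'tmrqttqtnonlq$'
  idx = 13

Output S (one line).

LF mapping: 10 2 9 6 11 12 7 13 3 5 4 1 8 0
Walk LF starting at row 13, prepending L[row]:
  step 1: row=13, L[13]='$', prepend. Next row=LF[13]=0
  step 2: row=0, L[0]='t', prepend. Next row=LF[0]=10
  step 3: row=10, L[10]='n', prepend. Next row=LF[10]=4
  step 4: row=4, L[4]='t', prepend. Next row=LF[4]=11
  step 5: row=11, L[11]='l', prepend. Next row=LF[11]=1
  step 6: row=1, L[1]='m', prepend. Next row=LF[1]=2
  step 7: row=2, L[2]='r', prepend. Next row=LF[2]=9
  step 8: row=9, L[9]='o', prepend. Next row=LF[9]=5
  step 9: row=5, L[5]='t', prepend. Next row=LF[5]=12
  step 10: row=12, L[12]='q', prepend. Next row=LF[12]=8
  step 11: row=8, L[8]='n', prepend. Next row=LF[8]=3
  step 12: row=3, L[3]='q', prepend. Next row=LF[3]=6
  step 13: row=6, L[6]='q', prepend. Next row=LF[6]=7
  step 14: row=7, L[7]='t', prepend. Next row=LF[7]=13
Reversed output: tqqnqtormltnt$

Answer: tqqnqtormltnt$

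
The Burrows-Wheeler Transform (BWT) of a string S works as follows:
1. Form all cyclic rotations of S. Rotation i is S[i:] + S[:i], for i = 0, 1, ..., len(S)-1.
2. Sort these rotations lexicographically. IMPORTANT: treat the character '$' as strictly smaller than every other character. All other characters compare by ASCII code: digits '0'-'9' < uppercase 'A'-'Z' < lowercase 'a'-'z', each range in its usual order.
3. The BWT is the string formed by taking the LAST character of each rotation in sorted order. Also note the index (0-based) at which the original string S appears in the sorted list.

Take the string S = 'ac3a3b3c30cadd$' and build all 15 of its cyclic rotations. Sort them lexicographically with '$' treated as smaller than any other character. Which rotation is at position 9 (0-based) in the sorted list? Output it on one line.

All 15 rotations (rotation i = S[i:]+S[:i]):
  rot[0] = ac3a3b3c30cadd$
  rot[1] = c3a3b3c30cadd$a
  rot[2] = 3a3b3c30cadd$ac
  rot[3] = a3b3c30cadd$ac3
  rot[4] = 3b3c30cadd$ac3a
  rot[5] = b3c30cadd$ac3a3
  rot[6] = 3c30cadd$ac3a3b
  rot[7] = c30cadd$ac3a3b3
  rot[8] = 30cadd$ac3a3b3c
  rot[9] = 0cadd$ac3a3b3c3
  rot[10] = cadd$ac3a3b3c30
  rot[11] = add$ac3a3b3c30c
  rot[12] = dd$ac3a3b3c30ca
  rot[13] = d$ac3a3b3c30cad
  rot[14] = $ac3a3b3c30cadd
Sorted (with $ < everything):
  sorted[0] = $ac3a3b3c30cadd
  sorted[1] = 0cadd$ac3a3b3c3
  sorted[2] = 30cadd$ac3a3b3c
  sorted[3] = 3a3b3c30cadd$ac
  sorted[4] = 3b3c30cadd$ac3a
  sorted[5] = 3c30cadd$ac3a3b
  sorted[6] = a3b3c30cadd$ac3
  sorted[7] = ac3a3b3c30cadd$
  sorted[8] = add$ac3a3b3c30c
  sorted[9] = b3c30cadd$ac3a3
  sorted[10] = c30cadd$ac3a3b3
  sorted[11] = c3a3b3c30cadd$a
  sorted[12] = cadd$ac3a3b3c30
  sorted[13] = d$ac3a3b3c30cad
  sorted[14] = dd$ac3a3b3c30ca
sorted[9] = b3c30cadd$ac3a3

Answer: b3c30cadd$ac3a3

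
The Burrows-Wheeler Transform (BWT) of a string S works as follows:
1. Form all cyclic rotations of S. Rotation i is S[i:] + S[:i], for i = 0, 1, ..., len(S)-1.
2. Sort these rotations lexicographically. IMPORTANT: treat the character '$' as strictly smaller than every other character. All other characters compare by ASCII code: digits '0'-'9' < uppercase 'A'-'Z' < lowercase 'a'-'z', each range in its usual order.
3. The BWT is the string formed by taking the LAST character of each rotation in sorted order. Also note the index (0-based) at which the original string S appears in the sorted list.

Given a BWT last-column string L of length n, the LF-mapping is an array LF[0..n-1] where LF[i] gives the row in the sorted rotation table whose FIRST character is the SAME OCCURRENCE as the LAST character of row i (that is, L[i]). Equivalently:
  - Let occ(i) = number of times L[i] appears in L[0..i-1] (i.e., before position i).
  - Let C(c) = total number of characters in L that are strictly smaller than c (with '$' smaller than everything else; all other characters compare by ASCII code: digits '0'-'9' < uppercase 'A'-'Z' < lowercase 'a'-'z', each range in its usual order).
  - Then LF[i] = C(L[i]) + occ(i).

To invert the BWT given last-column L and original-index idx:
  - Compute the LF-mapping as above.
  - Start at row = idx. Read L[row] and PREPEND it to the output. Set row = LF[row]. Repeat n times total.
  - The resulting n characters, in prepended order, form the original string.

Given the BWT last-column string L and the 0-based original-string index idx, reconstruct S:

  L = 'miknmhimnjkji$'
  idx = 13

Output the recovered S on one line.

LF mapping: 9 2 7 12 10 1 3 11 13 5 8 6 4 0
Walk LF starting at row 13, prepending L[row]:
  step 1: row=13, L[13]='$', prepend. Next row=LF[13]=0
  step 2: row=0, L[0]='m', prepend. Next row=LF[0]=9
  step 3: row=9, L[9]='j', prepend. Next row=LF[9]=5
  step 4: row=5, L[5]='h', prepend. Next row=LF[5]=1
  step 5: row=1, L[1]='i', prepend. Next row=LF[1]=2
  step 6: row=2, L[2]='k', prepend. Next row=LF[2]=7
  step 7: row=7, L[7]='m', prepend. Next row=LF[7]=11
  step 8: row=11, L[11]='j', prepend. Next row=LF[11]=6
  step 9: row=6, L[6]='i', prepend. Next row=LF[6]=3
  step 10: row=3, L[3]='n', prepend. Next row=LF[3]=12
  step 11: row=12, L[12]='i', prepend. Next row=LF[12]=4
  step 12: row=4, L[4]='m', prepend. Next row=LF[4]=10
  step 13: row=10, L[10]='k', prepend. Next row=LF[10]=8
  step 14: row=8, L[8]='n', prepend. Next row=LF[8]=13
Reversed output: nkminijmkihjm$

Answer: nkminijmkihjm$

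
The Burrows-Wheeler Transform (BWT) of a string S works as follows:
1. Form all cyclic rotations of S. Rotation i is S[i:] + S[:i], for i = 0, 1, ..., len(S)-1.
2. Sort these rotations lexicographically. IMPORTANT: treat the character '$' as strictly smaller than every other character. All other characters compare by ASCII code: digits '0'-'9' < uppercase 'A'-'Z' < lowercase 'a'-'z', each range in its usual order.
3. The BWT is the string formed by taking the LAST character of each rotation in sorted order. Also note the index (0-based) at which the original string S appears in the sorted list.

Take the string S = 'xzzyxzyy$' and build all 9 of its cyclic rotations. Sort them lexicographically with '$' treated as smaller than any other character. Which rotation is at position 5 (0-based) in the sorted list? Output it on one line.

Answer: yy$xzzyxz

Derivation:
All 9 rotations (rotation i = S[i:]+S[:i]):
  rot[0] = xzzyxzyy$
  rot[1] = zzyxzyy$x
  rot[2] = zyxzyy$xz
  rot[3] = yxzyy$xzz
  rot[4] = xzyy$xzzy
  rot[5] = zyy$xzzyx
  rot[6] = yy$xzzyxz
  rot[7] = y$xzzyxzy
  rot[8] = $xzzyxzyy
Sorted (with $ < everything):
  sorted[0] = $xzzyxzyy
  sorted[1] = xzyy$xzzy
  sorted[2] = xzzyxzyy$
  sorted[3] = y$xzzyxzy
  sorted[4] = yxzyy$xzz
  sorted[5] = yy$xzzyxz
  sorted[6] = zyxzyy$xz
  sorted[7] = zyy$xzzyx
  sorted[8] = zzyxzyy$x
sorted[5] = yy$xzzyxz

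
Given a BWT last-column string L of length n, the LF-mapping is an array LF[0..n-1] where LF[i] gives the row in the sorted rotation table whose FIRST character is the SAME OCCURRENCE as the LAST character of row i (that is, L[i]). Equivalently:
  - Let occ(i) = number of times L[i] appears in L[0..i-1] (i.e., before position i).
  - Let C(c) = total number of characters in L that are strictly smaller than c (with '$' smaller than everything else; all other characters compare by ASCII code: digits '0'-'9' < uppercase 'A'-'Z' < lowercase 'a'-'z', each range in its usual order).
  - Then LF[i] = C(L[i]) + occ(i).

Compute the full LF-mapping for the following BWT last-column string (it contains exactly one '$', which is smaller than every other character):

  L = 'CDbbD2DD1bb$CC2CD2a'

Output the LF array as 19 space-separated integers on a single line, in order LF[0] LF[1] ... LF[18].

Char counts: '$':1, '1':1, '2':3, 'C':4, 'D':5, 'a':1, 'b':4
C (first-col start): C('$')=0, C('1')=1, C('2')=2, C('C')=5, C('D')=9, C('a')=14, C('b')=15
L[0]='C': occ=0, LF[0]=C('C')+0=5+0=5
L[1]='D': occ=0, LF[1]=C('D')+0=9+0=9
L[2]='b': occ=0, LF[2]=C('b')+0=15+0=15
L[3]='b': occ=1, LF[3]=C('b')+1=15+1=16
L[4]='D': occ=1, LF[4]=C('D')+1=9+1=10
L[5]='2': occ=0, LF[5]=C('2')+0=2+0=2
L[6]='D': occ=2, LF[6]=C('D')+2=9+2=11
L[7]='D': occ=3, LF[7]=C('D')+3=9+3=12
L[8]='1': occ=0, LF[8]=C('1')+0=1+0=1
L[9]='b': occ=2, LF[9]=C('b')+2=15+2=17
L[10]='b': occ=3, LF[10]=C('b')+3=15+3=18
L[11]='$': occ=0, LF[11]=C('$')+0=0+0=0
L[12]='C': occ=1, LF[12]=C('C')+1=5+1=6
L[13]='C': occ=2, LF[13]=C('C')+2=5+2=7
L[14]='2': occ=1, LF[14]=C('2')+1=2+1=3
L[15]='C': occ=3, LF[15]=C('C')+3=5+3=8
L[16]='D': occ=4, LF[16]=C('D')+4=9+4=13
L[17]='2': occ=2, LF[17]=C('2')+2=2+2=4
L[18]='a': occ=0, LF[18]=C('a')+0=14+0=14

Answer: 5 9 15 16 10 2 11 12 1 17 18 0 6 7 3 8 13 4 14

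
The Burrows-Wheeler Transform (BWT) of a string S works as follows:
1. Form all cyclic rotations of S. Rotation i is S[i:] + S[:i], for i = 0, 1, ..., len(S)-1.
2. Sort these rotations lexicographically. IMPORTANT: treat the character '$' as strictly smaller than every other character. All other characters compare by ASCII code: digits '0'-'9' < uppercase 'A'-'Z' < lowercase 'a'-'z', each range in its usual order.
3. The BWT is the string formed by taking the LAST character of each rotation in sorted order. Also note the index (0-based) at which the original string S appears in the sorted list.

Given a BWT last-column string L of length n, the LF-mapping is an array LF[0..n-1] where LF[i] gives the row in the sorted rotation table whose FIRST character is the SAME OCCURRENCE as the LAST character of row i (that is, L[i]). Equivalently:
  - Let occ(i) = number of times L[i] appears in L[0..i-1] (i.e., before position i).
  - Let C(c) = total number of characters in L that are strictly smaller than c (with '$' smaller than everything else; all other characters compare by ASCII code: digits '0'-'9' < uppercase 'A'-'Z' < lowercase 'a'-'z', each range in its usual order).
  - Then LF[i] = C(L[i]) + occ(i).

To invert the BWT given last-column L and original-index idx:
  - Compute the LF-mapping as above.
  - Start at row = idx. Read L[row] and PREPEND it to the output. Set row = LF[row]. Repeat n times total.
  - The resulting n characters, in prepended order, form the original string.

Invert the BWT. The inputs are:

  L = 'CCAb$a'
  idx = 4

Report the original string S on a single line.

LF mapping: 2 3 1 5 0 4
Walk LF starting at row 4, prepending L[row]:
  step 1: row=4, L[4]='$', prepend. Next row=LF[4]=0
  step 2: row=0, L[0]='C', prepend. Next row=LF[0]=2
  step 3: row=2, L[2]='A', prepend. Next row=LF[2]=1
  step 4: row=1, L[1]='C', prepend. Next row=LF[1]=3
  step 5: row=3, L[3]='b', prepend. Next row=LF[3]=5
  step 6: row=5, L[5]='a', prepend. Next row=LF[5]=4
Reversed output: abCAC$

Answer: abCAC$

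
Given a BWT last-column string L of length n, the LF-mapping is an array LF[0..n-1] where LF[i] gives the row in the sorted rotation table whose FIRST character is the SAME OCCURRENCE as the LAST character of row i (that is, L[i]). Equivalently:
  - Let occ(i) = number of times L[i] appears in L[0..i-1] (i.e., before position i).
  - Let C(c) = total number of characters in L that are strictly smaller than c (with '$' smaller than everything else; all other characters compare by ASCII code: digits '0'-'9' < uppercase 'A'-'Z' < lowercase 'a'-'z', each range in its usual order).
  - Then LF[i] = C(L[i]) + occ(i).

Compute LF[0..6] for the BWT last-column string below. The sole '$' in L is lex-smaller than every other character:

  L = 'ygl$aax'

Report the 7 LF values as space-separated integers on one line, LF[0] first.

Answer: 6 3 4 0 1 2 5

Derivation:
Char counts: '$':1, 'a':2, 'g':1, 'l':1, 'x':1, 'y':1
C (first-col start): C('$')=0, C('a')=1, C('g')=3, C('l')=4, C('x')=5, C('y')=6
L[0]='y': occ=0, LF[0]=C('y')+0=6+0=6
L[1]='g': occ=0, LF[1]=C('g')+0=3+0=3
L[2]='l': occ=0, LF[2]=C('l')+0=4+0=4
L[3]='$': occ=0, LF[3]=C('$')+0=0+0=0
L[4]='a': occ=0, LF[4]=C('a')+0=1+0=1
L[5]='a': occ=1, LF[5]=C('a')+1=1+1=2
L[6]='x': occ=0, LF[6]=C('x')+0=5+0=5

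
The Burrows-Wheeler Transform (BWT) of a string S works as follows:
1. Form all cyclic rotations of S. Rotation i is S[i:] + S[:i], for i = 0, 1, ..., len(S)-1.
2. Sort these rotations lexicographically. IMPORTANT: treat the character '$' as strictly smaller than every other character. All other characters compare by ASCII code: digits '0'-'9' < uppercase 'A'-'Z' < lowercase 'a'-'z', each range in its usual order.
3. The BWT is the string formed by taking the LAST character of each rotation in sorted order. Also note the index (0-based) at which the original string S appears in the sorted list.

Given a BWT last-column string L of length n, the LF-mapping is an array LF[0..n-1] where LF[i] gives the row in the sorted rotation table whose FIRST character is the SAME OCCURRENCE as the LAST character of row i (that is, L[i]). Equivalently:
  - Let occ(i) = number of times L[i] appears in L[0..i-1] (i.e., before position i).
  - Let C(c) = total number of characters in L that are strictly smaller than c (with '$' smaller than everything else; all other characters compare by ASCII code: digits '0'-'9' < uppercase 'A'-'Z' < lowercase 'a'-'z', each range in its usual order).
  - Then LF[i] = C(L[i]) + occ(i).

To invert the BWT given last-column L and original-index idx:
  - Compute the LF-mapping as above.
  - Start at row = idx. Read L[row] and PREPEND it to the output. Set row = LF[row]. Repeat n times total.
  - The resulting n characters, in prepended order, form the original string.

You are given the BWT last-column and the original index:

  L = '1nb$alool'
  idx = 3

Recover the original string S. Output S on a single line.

Answer: balloon1$

Derivation:
LF mapping: 1 6 3 0 2 4 7 8 5
Walk LF starting at row 3, prepending L[row]:
  step 1: row=3, L[3]='$', prepend. Next row=LF[3]=0
  step 2: row=0, L[0]='1', prepend. Next row=LF[0]=1
  step 3: row=1, L[1]='n', prepend. Next row=LF[1]=6
  step 4: row=6, L[6]='o', prepend. Next row=LF[6]=7
  step 5: row=7, L[7]='o', prepend. Next row=LF[7]=8
  step 6: row=8, L[8]='l', prepend. Next row=LF[8]=5
  step 7: row=5, L[5]='l', prepend. Next row=LF[5]=4
  step 8: row=4, L[4]='a', prepend. Next row=LF[4]=2
  step 9: row=2, L[2]='b', prepend. Next row=LF[2]=3
Reversed output: balloon1$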